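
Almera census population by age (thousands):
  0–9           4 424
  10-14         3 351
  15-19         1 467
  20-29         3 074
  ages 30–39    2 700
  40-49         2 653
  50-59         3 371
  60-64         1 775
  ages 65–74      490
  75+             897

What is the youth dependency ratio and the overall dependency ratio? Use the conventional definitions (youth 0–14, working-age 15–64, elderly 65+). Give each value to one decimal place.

0–14: 4 424 + 3 351 = 7 775
15–64: 1 467 + 3 074 + 2 700 + 2 653 + 3 371 + 1 775 = 15 040
65+: 490 + 897 = 1 387
Youth dependency ratio = 7 775 / 15 040 × 100 = 51.7
Total dependency ratio = (7 775 + 1 387) / 15 040 × 100 = 9 162 / 15 040 × 100 = 60.9

Youth dependency ratio: 51.7
Total dependency ratio: 60.9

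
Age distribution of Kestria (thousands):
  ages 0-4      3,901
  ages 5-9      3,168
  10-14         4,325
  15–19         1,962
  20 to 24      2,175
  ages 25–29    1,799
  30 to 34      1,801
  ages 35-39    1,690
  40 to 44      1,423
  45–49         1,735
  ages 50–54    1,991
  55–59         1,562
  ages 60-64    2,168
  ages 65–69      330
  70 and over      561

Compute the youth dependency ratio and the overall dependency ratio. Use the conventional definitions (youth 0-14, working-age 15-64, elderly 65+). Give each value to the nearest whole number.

0–14: 3,901 + 3,168 + 4,325 = 11,394
15–64: 1,962 + 2,175 + 1,799 + 1,801 + 1,690 + 1,423 + 1,735 + 1,991 + 1,562 + 2,168 = 18,306
65+: 330 + 561 = 891
Youth dependency ratio = 11,394 / 18,306 × 100 = 62
Total dependency ratio = (11,394 + 891) / 18,306 × 100 = 12,285 / 18,306 × 100 = 67

Youth dependency ratio: 62
Total dependency ratio: 67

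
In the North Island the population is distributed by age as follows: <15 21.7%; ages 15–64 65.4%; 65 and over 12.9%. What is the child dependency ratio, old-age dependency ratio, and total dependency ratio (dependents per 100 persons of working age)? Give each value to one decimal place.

Youth dependency ratio: 33.2
Old-age dependency ratio: 19.7
Total dependency ratio: 52.9

Youth dependency ratio = 21.7 / 65.4 × 100 = 33.2
Old-age dependency ratio = 12.9 / 65.4 × 100 = 19.7
Total dependency ratio = (21.7 + 12.9) / 65.4 × 100 = 34.6 / 65.4 × 100 = 52.9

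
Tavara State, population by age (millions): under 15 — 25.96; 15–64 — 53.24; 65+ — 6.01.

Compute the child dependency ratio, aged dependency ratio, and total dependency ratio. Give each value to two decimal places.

Youth dependency ratio: 48.76
Old-age dependency ratio: 11.29
Total dependency ratio: 60.05

Youth dependency ratio = 25.96 / 53.24 × 100 = 48.76
Old-age dependency ratio = 6.01 / 53.24 × 100 = 11.29
Total dependency ratio = (25.96 + 6.01) / 53.24 × 100 = 31.97 / 53.24 × 100 = 60.05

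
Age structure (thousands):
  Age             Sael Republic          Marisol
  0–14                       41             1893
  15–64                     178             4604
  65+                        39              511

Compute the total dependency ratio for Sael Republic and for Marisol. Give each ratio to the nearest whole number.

Sael Republic: (41 + 39) / 178 × 100 = 80 / 178 × 100 = 45
Marisol: (1893 + 511) / 4604 × 100 = 2404 / 4604 × 100 = 52

Sael Republic: 45
Marisol: 52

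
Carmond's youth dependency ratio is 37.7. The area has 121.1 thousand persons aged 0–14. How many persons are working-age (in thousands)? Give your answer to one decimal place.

Working-age: 321.2

Youth dependency ratio = youth / working-age × 100
37.7 = 121.1 / W × 100
⇒ 321.2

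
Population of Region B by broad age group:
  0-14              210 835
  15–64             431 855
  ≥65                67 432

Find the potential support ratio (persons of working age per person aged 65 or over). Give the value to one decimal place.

Potential support ratio: 6.4

Potential support ratio = 431 855 / 67 432 = 6.4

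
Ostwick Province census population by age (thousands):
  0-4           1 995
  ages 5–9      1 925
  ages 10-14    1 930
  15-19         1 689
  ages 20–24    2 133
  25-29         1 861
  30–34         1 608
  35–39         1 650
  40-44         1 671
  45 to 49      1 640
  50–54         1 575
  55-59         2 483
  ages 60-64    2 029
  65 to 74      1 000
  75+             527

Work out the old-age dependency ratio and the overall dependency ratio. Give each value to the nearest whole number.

Old-age dependency ratio: 8
Total dependency ratio: 40

0–14: 1 995 + 1 925 + 1 930 = 5 850
15–64: 1 689 + 2 133 + 1 861 + 1 608 + 1 650 + 1 671 + 1 640 + 1 575 + 2 483 + 2 029 = 18 339
65+: 1 000 + 527 = 1 527
Old-age dependency ratio = 1 527 / 18 339 × 100 = 8
Total dependency ratio = (5 850 + 1 527) / 18 339 × 100 = 7 377 / 18 339 × 100 = 40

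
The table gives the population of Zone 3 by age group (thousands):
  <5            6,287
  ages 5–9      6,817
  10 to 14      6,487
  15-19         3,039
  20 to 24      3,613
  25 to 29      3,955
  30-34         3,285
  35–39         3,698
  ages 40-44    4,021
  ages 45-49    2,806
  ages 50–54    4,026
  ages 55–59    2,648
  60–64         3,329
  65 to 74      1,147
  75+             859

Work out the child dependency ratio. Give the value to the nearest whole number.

0–14: 6,287 + 6,817 + 6,487 = 19,591
15–64: 3,039 + 3,613 + 3,955 + 3,285 + 3,698 + 4,021 + 2,806 + 4,026 + 2,648 + 3,329 = 34,420
65+: 1,147 + 859 = 2,006
Youth dependency ratio = 19,591 / 34,420 × 100 = 57

Youth dependency ratio: 57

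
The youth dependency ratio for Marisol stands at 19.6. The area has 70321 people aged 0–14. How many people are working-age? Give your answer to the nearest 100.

Youth dependency ratio = youth / working-age × 100
19.6 = 70321 / W × 100
⇒ 358800

Working-age: 358800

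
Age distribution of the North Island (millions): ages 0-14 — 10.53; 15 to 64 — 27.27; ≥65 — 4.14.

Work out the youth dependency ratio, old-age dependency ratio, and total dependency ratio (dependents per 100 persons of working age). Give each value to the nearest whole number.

Youth dependency ratio: 39
Old-age dependency ratio: 15
Total dependency ratio: 54

Youth dependency ratio = 10.53 / 27.27 × 100 = 39
Old-age dependency ratio = 4.14 / 27.27 × 100 = 15
Total dependency ratio = (10.53 + 4.14) / 27.27 × 100 = 14.67 / 27.27 × 100 = 54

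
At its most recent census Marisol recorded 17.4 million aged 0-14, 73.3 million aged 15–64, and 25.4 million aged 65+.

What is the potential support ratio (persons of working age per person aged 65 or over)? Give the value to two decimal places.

Potential support ratio = 73.3 / 25.4 = 2.89

Potential support ratio: 2.89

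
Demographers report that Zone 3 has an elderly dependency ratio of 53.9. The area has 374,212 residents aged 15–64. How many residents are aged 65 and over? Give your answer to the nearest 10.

Old-age dependency ratio = elderly / working-age × 100
53.9 = E / 374,212 × 100
⇒ 201,700

Aged 65 and over: 201,700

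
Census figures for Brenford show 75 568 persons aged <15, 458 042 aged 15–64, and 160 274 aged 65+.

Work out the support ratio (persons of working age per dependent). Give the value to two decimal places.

Support ratio = 458 042 / (75 568 + 160 274) = 458 042 / 235 842 = 1.94

Support ratio: 1.94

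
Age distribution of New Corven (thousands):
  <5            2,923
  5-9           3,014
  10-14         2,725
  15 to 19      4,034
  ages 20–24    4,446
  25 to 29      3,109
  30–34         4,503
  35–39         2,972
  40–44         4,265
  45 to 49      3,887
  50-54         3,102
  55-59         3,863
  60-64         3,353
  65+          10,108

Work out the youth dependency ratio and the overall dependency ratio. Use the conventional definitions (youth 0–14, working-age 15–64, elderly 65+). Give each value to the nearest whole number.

0–14: 2,923 + 3,014 + 2,725 = 8,662
15–64: 4,034 + 4,446 + 3,109 + 4,503 + 2,972 + 4,265 + 3,887 + 3,102 + 3,863 + 3,353 = 37,534
65+: 10,108
Youth dependency ratio = 8,662 / 37,534 × 100 = 23
Total dependency ratio = (8,662 + 10,108) / 37,534 × 100 = 18,770 / 37,534 × 100 = 50

Youth dependency ratio: 23
Total dependency ratio: 50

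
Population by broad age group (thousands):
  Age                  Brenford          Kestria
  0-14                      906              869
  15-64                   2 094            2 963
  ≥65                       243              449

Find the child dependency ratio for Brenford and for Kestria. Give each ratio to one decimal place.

Brenford: 43.3
Kestria: 29.3

Brenford: 906 / 2 094 × 100 = 43.3
Kestria: 869 / 2 963 × 100 = 29.3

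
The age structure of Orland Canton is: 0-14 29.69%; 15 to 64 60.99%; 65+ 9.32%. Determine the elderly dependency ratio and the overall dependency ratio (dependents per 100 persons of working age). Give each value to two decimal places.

Old-age dependency ratio = 9.32 / 60.99 × 100 = 15.28
Total dependency ratio = (29.69 + 9.32) / 60.99 × 100 = 39.01 / 60.99 × 100 = 63.96

Old-age dependency ratio: 15.28
Total dependency ratio: 63.96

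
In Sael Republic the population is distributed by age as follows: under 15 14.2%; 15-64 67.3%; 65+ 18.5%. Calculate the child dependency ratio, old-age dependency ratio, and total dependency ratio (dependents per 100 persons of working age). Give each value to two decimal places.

Youth dependency ratio: 21.10
Old-age dependency ratio: 27.49
Total dependency ratio: 48.59

Youth dependency ratio = 14.2 / 67.3 × 100 = 21.10
Old-age dependency ratio = 18.5 / 67.3 × 100 = 27.49
Total dependency ratio = (14.2 + 18.5) / 67.3 × 100 = 32.7 / 67.3 × 100 = 48.59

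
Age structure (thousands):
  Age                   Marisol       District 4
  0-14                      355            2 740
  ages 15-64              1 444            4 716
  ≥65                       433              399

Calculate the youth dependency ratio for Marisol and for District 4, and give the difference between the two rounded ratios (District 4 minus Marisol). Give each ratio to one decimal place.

Marisol: 24.6
District 4: 58.1
Difference: +33.5

Marisol: 355 / 1 444 × 100 = 24.6
District 4: 2 740 / 4 716 × 100 = 58.1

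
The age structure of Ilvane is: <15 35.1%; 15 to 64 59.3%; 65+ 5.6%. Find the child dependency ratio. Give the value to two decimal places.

Youth dependency ratio = 35.1 / 59.3 × 100 = 59.19

Youth dependency ratio: 59.19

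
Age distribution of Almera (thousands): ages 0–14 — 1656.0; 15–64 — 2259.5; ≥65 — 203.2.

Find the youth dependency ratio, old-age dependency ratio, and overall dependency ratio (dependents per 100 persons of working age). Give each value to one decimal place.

Youth dependency ratio: 73.3
Old-age dependency ratio: 9.0
Total dependency ratio: 82.3

Youth dependency ratio = 1656.0 / 2259.5 × 100 = 73.3
Old-age dependency ratio = 203.2 / 2259.5 × 100 = 9.0
Total dependency ratio = (1656.0 + 203.2) / 2259.5 × 100 = 1859.2 / 2259.5 × 100 = 82.3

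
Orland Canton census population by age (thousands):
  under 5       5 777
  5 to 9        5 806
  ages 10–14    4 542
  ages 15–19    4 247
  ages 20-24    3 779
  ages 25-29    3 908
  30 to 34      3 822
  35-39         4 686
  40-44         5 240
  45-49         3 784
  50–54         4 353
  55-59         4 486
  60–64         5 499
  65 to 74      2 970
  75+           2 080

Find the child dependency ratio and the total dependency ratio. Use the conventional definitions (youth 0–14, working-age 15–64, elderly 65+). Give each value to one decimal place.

0–14: 5 777 + 5 806 + 4 542 = 16 125
15–64: 4 247 + 3 779 + 3 908 + 3 822 + 4 686 + 5 240 + 3 784 + 4 353 + 4 486 + 5 499 = 43 804
65+: 2 970 + 2 080 = 5 050
Youth dependency ratio = 16 125 / 43 804 × 100 = 36.8
Total dependency ratio = (16 125 + 5 050) / 43 804 × 100 = 21 175 / 43 804 × 100 = 48.3

Youth dependency ratio: 36.8
Total dependency ratio: 48.3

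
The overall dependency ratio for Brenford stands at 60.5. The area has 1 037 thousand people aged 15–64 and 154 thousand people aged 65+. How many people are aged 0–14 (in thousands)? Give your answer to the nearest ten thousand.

Aged 0–14: 470

Total dependency ratio = (youth + elderly) / working-age × 100
60.5 = (Y + 154) / 1 037 × 100
⇒ 470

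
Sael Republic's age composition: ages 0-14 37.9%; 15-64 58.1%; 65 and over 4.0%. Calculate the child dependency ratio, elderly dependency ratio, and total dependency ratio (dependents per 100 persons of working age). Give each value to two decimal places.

Youth dependency ratio = 37.9 / 58.1 × 100 = 65.23
Old-age dependency ratio = 4.0 / 58.1 × 100 = 6.88
Total dependency ratio = (37.9 + 4.0) / 58.1 × 100 = 41.9 / 58.1 × 100 = 72.12

Youth dependency ratio: 65.23
Old-age dependency ratio: 6.88
Total dependency ratio: 72.12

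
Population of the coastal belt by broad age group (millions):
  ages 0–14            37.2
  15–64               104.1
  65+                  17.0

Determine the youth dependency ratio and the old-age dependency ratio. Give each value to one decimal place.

Youth dependency ratio = 37.2 / 104.1 × 100 = 35.7
Old-age dependency ratio = 17.0 / 104.1 × 100 = 16.3

Youth dependency ratio: 35.7
Old-age dependency ratio: 16.3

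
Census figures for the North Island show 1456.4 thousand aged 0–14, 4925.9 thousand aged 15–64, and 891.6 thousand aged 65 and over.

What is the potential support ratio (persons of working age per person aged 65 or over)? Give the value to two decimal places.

Potential support ratio: 5.52

Potential support ratio = 4925.9 / 891.6 = 5.52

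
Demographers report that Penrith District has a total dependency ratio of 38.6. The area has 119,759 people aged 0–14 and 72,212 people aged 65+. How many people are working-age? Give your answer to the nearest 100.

Total dependency ratio = (youth + elderly) / working-age × 100
38.6 = (119,759 + 72,212) / W × 100
⇒ 497,300

Working-age: 497,300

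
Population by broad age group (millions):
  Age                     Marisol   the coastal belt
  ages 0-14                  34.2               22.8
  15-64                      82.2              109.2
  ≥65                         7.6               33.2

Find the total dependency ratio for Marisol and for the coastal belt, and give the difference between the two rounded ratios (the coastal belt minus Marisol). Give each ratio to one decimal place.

Marisol: (34.2 + 7.6) / 82.2 × 100 = 41.8 / 82.2 × 100 = 50.9
the coastal belt: (22.8 + 33.2) / 109.2 × 100 = 56.0 / 109.2 × 100 = 51.3

Marisol: 50.9
the coastal belt: 51.3
Difference: +0.4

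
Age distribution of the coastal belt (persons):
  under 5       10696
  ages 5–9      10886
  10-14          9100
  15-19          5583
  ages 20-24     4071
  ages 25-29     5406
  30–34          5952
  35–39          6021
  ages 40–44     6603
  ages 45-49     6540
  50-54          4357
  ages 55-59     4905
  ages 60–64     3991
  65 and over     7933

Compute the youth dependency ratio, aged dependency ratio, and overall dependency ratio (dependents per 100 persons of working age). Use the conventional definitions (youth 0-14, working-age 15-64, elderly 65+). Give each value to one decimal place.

0–14: 10696 + 10886 + 9100 = 30682
15–64: 5583 + 4071 + 5406 + 5952 + 6021 + 6603 + 6540 + 4357 + 4905 + 3991 = 53429
65+: 7933
Youth dependency ratio = 30682 / 53429 × 100 = 57.4
Old-age dependency ratio = 7933 / 53429 × 100 = 14.8
Total dependency ratio = (30682 + 7933) / 53429 × 100 = 38615 / 53429 × 100 = 72.3

Youth dependency ratio: 57.4
Old-age dependency ratio: 14.8
Total dependency ratio: 72.3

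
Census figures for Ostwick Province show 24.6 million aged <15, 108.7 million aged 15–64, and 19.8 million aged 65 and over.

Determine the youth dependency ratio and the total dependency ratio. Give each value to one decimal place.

Youth dependency ratio = 24.6 / 108.7 × 100 = 22.6
Total dependency ratio = (24.6 + 19.8) / 108.7 × 100 = 44.4 / 108.7 × 100 = 40.8

Youth dependency ratio: 22.6
Total dependency ratio: 40.8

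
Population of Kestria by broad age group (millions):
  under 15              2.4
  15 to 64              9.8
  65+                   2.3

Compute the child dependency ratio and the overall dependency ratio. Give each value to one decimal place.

Youth dependency ratio: 24.5
Total dependency ratio: 48.0

Youth dependency ratio = 2.4 / 9.8 × 100 = 24.5
Total dependency ratio = (2.4 + 2.3) / 9.8 × 100 = 4.7 / 9.8 × 100 = 48.0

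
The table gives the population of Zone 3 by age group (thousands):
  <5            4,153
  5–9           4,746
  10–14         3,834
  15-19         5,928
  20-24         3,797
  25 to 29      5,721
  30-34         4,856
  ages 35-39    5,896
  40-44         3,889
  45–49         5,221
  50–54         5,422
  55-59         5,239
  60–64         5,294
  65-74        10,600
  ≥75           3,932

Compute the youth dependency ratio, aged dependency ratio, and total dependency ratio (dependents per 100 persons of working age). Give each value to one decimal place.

Youth dependency ratio: 24.8
Old-age dependency ratio: 28.3
Total dependency ratio: 53.2

0–14: 4,153 + 4,746 + 3,834 = 12,733
15–64: 5,928 + 3,797 + 5,721 + 4,856 + 5,896 + 3,889 + 5,221 + 5,422 + 5,239 + 5,294 = 51,263
65+: 10,600 + 3,932 = 14,532
Youth dependency ratio = 12,733 / 51,263 × 100 = 24.8
Old-age dependency ratio = 14,532 / 51,263 × 100 = 28.3
Total dependency ratio = (12,733 + 14,532) / 51,263 × 100 = 27,265 / 51,263 × 100 = 53.2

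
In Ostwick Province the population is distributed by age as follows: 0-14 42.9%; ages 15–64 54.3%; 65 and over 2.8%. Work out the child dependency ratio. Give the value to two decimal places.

Youth dependency ratio = 42.9 / 54.3 × 100 = 79.01

Youth dependency ratio: 79.01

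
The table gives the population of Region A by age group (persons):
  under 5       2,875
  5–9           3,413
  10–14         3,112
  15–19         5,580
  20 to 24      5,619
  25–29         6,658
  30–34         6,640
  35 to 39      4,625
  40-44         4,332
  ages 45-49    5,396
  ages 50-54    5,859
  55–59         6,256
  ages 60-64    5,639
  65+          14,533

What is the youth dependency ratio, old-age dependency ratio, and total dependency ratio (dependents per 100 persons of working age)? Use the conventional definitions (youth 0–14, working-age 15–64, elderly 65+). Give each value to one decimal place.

0–14: 2,875 + 3,413 + 3,112 = 9,400
15–64: 5,580 + 5,619 + 6,658 + 6,640 + 4,625 + 4,332 + 5,396 + 5,859 + 6,256 + 5,639 = 56,604
65+: 14,533
Youth dependency ratio = 9,400 / 56,604 × 100 = 16.6
Old-age dependency ratio = 14,533 / 56,604 × 100 = 25.7
Total dependency ratio = (9,400 + 14,533) / 56,604 × 100 = 23,933 / 56,604 × 100 = 42.3

Youth dependency ratio: 16.6
Old-age dependency ratio: 25.7
Total dependency ratio: 42.3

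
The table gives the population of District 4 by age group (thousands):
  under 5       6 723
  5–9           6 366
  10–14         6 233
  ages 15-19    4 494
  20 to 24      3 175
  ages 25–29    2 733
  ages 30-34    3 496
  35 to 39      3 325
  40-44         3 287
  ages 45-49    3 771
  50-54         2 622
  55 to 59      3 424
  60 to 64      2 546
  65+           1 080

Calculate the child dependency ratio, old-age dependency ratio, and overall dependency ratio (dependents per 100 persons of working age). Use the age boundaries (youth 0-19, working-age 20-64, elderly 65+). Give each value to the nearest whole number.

0–19: 6 723 + 6 366 + 6 233 + 4 494 = 23 816
20–64: 3 175 + 2 733 + 3 496 + 3 325 + 3 287 + 3 771 + 2 622 + 3 424 + 2 546 = 28 379
65+: 1 080
Youth dependency ratio = 23 816 / 28 379 × 100 = 84
Old-age dependency ratio = 1 080 / 28 379 × 100 = 4
Total dependency ratio = (23 816 + 1 080) / 28 379 × 100 = 24 896 / 28 379 × 100 = 88

Youth dependency ratio: 84
Old-age dependency ratio: 4
Total dependency ratio: 88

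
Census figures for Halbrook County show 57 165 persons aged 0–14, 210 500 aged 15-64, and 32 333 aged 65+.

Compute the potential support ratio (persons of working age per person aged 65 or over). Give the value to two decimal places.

Potential support ratio: 6.51

Potential support ratio = 210 500 / 32 333 = 6.51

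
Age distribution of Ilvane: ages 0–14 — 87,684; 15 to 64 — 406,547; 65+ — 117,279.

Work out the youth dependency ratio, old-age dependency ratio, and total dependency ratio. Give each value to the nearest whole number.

Youth dependency ratio: 22
Old-age dependency ratio: 29
Total dependency ratio: 50

Youth dependency ratio = 87,684 / 406,547 × 100 = 22
Old-age dependency ratio = 117,279 / 406,547 × 100 = 29
Total dependency ratio = (87,684 + 117,279) / 406,547 × 100 = 204,963 / 406,547 × 100 = 50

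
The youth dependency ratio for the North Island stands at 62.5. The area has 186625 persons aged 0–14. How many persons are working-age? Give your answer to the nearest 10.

Youth dependency ratio = youth / working-age × 100
62.5 = 186625 / W × 100
⇒ 298600

Working-age: 298600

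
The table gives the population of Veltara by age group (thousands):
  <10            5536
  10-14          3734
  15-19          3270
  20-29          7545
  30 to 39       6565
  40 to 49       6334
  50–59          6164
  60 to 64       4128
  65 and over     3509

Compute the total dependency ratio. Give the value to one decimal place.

Total dependency ratio: 37.6

0–14: 5536 + 3734 = 9270
15–64: 3270 + 7545 + 6565 + 6334 + 6164 + 4128 = 34006
65+: 3509
Total dependency ratio = (9270 + 3509) / 34006 × 100 = 12779 / 34006 × 100 = 37.6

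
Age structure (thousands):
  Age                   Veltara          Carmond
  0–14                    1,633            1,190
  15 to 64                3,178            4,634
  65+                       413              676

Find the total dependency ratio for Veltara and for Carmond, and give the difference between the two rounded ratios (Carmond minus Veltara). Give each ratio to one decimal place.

Veltara: 64.4
Carmond: 40.3
Difference: -24.1

Veltara: (1,633 + 413) / 3,178 × 100 = 2,046 / 3,178 × 100 = 64.4
Carmond: (1,190 + 676) / 4,634 × 100 = 1,866 / 4,634 × 100 = 40.3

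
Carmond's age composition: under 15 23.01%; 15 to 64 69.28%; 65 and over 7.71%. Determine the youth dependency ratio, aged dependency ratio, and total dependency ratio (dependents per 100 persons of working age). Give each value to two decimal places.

Youth dependency ratio = 23.01 / 69.28 × 100 = 33.21
Old-age dependency ratio = 7.71 / 69.28 × 100 = 11.13
Total dependency ratio = (23.01 + 7.71) / 69.28 × 100 = 30.72 / 69.28 × 100 = 44.34

Youth dependency ratio: 33.21
Old-age dependency ratio: 11.13
Total dependency ratio: 44.34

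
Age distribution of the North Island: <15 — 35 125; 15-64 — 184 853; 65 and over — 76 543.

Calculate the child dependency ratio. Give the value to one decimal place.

Youth dependency ratio = 35 125 / 184 853 × 100 = 19.0

Youth dependency ratio: 19.0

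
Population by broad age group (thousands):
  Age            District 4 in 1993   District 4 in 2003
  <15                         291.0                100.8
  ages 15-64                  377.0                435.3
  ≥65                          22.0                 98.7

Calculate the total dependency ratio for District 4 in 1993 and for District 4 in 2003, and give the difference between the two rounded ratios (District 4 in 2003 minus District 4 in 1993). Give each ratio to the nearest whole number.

District 4 in 1993: (291.0 + 22.0) / 377.0 × 100 = 313.0 / 377.0 × 100 = 83
District 4 in 2003: (100.8 + 98.7) / 435.3 × 100 = 199.5 / 435.3 × 100 = 46

District 4 in 1993: 83
District 4 in 2003: 46
Difference: -37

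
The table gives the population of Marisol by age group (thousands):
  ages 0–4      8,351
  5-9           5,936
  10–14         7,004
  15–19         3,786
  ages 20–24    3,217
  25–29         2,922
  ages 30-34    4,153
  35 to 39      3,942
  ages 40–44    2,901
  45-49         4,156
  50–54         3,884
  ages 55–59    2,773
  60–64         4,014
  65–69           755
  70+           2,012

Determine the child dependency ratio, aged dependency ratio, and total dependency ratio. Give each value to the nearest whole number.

Youth dependency ratio: 60
Old-age dependency ratio: 8
Total dependency ratio: 67

0–14: 8,351 + 5,936 + 7,004 = 21,291
15–64: 3,786 + 3,217 + 2,922 + 4,153 + 3,942 + 2,901 + 4,156 + 3,884 + 2,773 + 4,014 = 35,748
65+: 755 + 2,012 = 2,767
Youth dependency ratio = 21,291 / 35,748 × 100 = 60
Old-age dependency ratio = 2,767 / 35,748 × 100 = 8
Total dependency ratio = (21,291 + 2,767) / 35,748 × 100 = 24,058 / 35,748 × 100 = 67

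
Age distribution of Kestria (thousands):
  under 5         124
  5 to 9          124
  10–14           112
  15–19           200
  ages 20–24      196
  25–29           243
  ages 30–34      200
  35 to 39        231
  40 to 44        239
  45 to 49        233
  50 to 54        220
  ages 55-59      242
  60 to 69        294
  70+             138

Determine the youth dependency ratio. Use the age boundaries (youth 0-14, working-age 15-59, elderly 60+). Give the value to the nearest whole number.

Youth dependency ratio: 18

0–14: 124 + 124 + 112 = 360
15–59: 200 + 196 + 243 + 200 + 231 + 239 + 233 + 220 + 242 = 2,004
60+: 294 + 138 = 432
Youth dependency ratio = 360 / 2,004 × 100 = 18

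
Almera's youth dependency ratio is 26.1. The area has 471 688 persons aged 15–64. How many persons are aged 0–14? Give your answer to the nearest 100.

Aged 0–14: 123 100

Youth dependency ratio = youth / working-age × 100
26.1 = Y / 471 688 × 100
⇒ 123 100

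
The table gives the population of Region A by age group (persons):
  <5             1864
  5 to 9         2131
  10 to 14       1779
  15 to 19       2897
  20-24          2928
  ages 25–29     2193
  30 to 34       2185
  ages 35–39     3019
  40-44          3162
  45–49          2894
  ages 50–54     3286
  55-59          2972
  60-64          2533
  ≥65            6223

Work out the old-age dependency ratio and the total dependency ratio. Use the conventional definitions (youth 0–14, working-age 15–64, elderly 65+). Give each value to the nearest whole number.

Old-age dependency ratio: 22
Total dependency ratio: 43

0–14: 1864 + 2131 + 1779 = 5774
15–64: 2897 + 2928 + 2193 + 2185 + 3019 + 3162 + 2894 + 3286 + 2972 + 2533 = 28069
65+: 6223
Old-age dependency ratio = 6223 / 28069 × 100 = 22
Total dependency ratio = (5774 + 6223) / 28069 × 100 = 11997 / 28069 × 100 = 43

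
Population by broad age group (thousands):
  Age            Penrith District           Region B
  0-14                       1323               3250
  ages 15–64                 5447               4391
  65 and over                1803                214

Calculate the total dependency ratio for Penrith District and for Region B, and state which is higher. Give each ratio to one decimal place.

Penrith District: 57.4
Region B: 78.9
Higher: Region B

Penrith District: (1323 + 1803) / 5447 × 100 = 3126 / 5447 × 100 = 57.4
Region B: (3250 + 214) / 4391 × 100 = 3464 / 4391 × 100 = 78.9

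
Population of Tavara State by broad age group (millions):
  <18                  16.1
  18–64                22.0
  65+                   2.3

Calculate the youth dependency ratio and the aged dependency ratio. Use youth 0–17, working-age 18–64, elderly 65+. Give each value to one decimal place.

Youth dependency ratio: 73.2
Old-age dependency ratio: 10.5

Youth dependency ratio = 16.1 / 22.0 × 100 = 73.2
Old-age dependency ratio = 2.3 / 22.0 × 100 = 10.5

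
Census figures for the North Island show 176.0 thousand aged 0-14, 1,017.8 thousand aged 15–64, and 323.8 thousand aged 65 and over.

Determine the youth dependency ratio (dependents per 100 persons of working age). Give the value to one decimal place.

Youth dependency ratio: 17.3

Youth dependency ratio = 176.0 / 1,017.8 × 100 = 17.3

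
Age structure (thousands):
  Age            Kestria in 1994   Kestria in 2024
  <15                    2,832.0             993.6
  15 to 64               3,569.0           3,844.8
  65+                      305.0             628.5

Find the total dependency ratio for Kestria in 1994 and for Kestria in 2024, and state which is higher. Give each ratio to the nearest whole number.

Kestria in 1994: 88
Kestria in 2024: 42
Higher: Kestria in 1994

Kestria in 1994: (2,832.0 + 305.0) / 3,569.0 × 100 = 3,137.0 / 3,569.0 × 100 = 88
Kestria in 2024: (993.6 + 628.5) / 3,844.8 × 100 = 1,622.1 / 3,844.8 × 100 = 42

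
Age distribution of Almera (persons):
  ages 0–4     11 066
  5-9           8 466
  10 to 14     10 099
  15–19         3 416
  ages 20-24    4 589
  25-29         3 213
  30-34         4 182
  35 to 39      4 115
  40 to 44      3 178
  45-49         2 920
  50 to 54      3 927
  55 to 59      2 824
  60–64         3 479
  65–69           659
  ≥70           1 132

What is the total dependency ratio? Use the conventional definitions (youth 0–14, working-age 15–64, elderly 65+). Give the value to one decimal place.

0–14: 11 066 + 8 466 + 10 099 = 29 631
15–64: 3 416 + 4 589 + 3 213 + 4 182 + 4 115 + 3 178 + 2 920 + 3 927 + 2 824 + 3 479 = 35 843
65+: 659 + 1 132 = 1 791
Total dependency ratio = (29 631 + 1 791) / 35 843 × 100 = 31 422 / 35 843 × 100 = 87.7

Total dependency ratio: 87.7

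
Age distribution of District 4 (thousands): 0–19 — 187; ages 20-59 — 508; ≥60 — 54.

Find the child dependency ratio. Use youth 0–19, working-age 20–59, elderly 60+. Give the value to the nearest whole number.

Youth dependency ratio = 187 / 508 × 100 = 37

Youth dependency ratio: 37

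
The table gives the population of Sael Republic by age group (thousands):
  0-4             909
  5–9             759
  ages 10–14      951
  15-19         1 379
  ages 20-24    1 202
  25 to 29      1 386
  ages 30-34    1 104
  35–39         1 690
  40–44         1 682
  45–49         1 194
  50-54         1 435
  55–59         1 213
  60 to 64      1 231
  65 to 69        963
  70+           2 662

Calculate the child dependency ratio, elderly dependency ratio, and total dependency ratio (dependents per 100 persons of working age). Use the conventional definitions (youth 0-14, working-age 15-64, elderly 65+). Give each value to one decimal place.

0–14: 909 + 759 + 951 = 2 619
15–64: 1 379 + 1 202 + 1 386 + 1 104 + 1 690 + 1 682 + 1 194 + 1 435 + 1 213 + 1 231 = 13 516
65+: 963 + 2 662 = 3 625
Youth dependency ratio = 2 619 / 13 516 × 100 = 19.4
Old-age dependency ratio = 3 625 / 13 516 × 100 = 26.8
Total dependency ratio = (2 619 + 3 625) / 13 516 × 100 = 6 244 / 13 516 × 100 = 46.2

Youth dependency ratio: 19.4
Old-age dependency ratio: 26.8
Total dependency ratio: 46.2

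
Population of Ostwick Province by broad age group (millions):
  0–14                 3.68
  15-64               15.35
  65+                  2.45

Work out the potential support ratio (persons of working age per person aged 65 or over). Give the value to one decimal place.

Potential support ratio: 6.3

Potential support ratio = 15.35 / 2.45 = 6.3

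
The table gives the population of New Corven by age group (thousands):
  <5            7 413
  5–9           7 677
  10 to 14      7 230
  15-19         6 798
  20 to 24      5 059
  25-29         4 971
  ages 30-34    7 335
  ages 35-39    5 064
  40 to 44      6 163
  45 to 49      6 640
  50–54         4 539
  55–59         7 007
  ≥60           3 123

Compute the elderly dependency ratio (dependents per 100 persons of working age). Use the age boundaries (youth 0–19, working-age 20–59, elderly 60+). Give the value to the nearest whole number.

Old-age dependency ratio: 7

0–19: 7 413 + 7 677 + 7 230 + 6 798 = 29 118
20–59: 5 059 + 4 971 + 7 335 + 5 064 + 6 163 + 6 640 + 4 539 + 7 007 = 46 778
60+: 3 123
Old-age dependency ratio = 3 123 / 46 778 × 100 = 7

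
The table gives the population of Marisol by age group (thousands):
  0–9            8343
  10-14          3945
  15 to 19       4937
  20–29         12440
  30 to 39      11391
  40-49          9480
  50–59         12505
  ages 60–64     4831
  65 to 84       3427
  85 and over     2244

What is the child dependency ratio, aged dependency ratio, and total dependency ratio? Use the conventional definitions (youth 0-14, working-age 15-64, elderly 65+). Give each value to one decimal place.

0–14: 8343 + 3945 = 12288
15–64: 4937 + 12440 + 11391 + 9480 + 12505 + 4831 = 55584
65+: 3427 + 2244 = 5671
Youth dependency ratio = 12288 / 55584 × 100 = 22.1
Old-age dependency ratio = 5671 / 55584 × 100 = 10.2
Total dependency ratio = (12288 + 5671) / 55584 × 100 = 17959 / 55584 × 100 = 32.3

Youth dependency ratio: 22.1
Old-age dependency ratio: 10.2
Total dependency ratio: 32.3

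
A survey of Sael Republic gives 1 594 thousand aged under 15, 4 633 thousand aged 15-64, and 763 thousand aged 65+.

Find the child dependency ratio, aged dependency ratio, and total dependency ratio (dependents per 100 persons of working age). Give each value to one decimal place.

Youth dependency ratio: 34.4
Old-age dependency ratio: 16.5
Total dependency ratio: 50.9

Youth dependency ratio = 1 594 / 4 633 × 100 = 34.4
Old-age dependency ratio = 763 / 4 633 × 100 = 16.5
Total dependency ratio = (1 594 + 763) / 4 633 × 100 = 2 357 / 4 633 × 100 = 50.9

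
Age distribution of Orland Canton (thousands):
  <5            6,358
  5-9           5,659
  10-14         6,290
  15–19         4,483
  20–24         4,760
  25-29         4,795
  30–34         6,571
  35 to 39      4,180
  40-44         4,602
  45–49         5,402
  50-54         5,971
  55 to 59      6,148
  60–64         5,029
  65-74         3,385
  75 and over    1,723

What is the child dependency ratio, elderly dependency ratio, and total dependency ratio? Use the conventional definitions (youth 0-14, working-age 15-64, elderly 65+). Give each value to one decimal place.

0–14: 6,358 + 5,659 + 6,290 = 18,307
15–64: 4,483 + 4,760 + 4,795 + 6,571 + 4,180 + 4,602 + 5,402 + 5,971 + 6,148 + 5,029 = 51,941
65+: 3,385 + 1,723 = 5,108
Youth dependency ratio = 18,307 / 51,941 × 100 = 35.2
Old-age dependency ratio = 5,108 / 51,941 × 100 = 9.8
Total dependency ratio = (18,307 + 5,108) / 51,941 × 100 = 23,415 / 51,941 × 100 = 45.1

Youth dependency ratio: 35.2
Old-age dependency ratio: 9.8
Total dependency ratio: 45.1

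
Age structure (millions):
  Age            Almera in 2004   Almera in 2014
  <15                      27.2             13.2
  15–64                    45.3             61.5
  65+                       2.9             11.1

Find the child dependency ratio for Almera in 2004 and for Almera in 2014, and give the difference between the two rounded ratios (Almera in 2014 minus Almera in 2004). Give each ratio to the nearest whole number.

Almera in 2004: 60
Almera in 2014: 21
Difference: -39

Almera in 2004: 27.2 / 45.3 × 100 = 60
Almera in 2014: 13.2 / 61.5 × 100 = 21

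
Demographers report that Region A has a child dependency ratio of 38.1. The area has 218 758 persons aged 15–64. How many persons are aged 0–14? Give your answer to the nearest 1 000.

Aged 0–14: 83 000

Youth dependency ratio = youth / working-age × 100
38.1 = Y / 218 758 × 100
⇒ 83 000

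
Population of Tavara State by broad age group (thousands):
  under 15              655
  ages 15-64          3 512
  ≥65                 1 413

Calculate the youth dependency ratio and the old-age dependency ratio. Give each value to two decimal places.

Youth dependency ratio = 655 / 3 512 × 100 = 18.65
Old-age dependency ratio = 1 413 / 3 512 × 100 = 40.23

Youth dependency ratio: 18.65
Old-age dependency ratio: 40.23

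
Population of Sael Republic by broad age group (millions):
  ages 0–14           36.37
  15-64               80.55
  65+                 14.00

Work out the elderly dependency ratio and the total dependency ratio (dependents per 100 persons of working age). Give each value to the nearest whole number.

Old-age dependency ratio: 17
Total dependency ratio: 63

Old-age dependency ratio = 14.00 / 80.55 × 100 = 17
Total dependency ratio = (36.37 + 14.00) / 80.55 × 100 = 50.37 / 80.55 × 100 = 63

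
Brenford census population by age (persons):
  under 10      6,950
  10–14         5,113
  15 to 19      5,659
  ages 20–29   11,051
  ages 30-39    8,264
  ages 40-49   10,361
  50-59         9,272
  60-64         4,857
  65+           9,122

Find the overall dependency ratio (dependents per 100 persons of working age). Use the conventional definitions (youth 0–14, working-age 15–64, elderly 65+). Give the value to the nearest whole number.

Total dependency ratio: 43

0–14: 6,950 + 5,113 = 12,063
15–64: 5,659 + 11,051 + 8,264 + 10,361 + 9,272 + 4,857 = 49,464
65+: 9,122
Total dependency ratio = (12,063 + 9,122) / 49,464 × 100 = 21,185 / 49,464 × 100 = 43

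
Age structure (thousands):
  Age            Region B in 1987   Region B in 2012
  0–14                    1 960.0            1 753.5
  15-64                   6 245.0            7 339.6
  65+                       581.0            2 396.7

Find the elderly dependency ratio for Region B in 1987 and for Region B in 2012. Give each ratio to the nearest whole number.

Region B in 1987: 9
Region B in 2012: 33

Region B in 1987: 581.0 / 6 245.0 × 100 = 9
Region B in 2012: 2 396.7 / 7 339.6 × 100 = 33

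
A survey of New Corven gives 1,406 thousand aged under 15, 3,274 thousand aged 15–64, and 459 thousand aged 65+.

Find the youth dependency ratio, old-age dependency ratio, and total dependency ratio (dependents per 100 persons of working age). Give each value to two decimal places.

Youth dependency ratio: 42.94
Old-age dependency ratio: 14.02
Total dependency ratio: 56.96

Youth dependency ratio = 1,406 / 3,274 × 100 = 42.94
Old-age dependency ratio = 459 / 3,274 × 100 = 14.02
Total dependency ratio = (1,406 + 459) / 3,274 × 100 = 1,865 / 3,274 × 100 = 56.96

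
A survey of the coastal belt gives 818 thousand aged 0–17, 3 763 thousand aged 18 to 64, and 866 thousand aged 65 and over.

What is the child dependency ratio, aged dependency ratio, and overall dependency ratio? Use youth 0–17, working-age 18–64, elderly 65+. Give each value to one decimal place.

Youth dependency ratio = 818 / 3 763 × 100 = 21.7
Old-age dependency ratio = 866 / 3 763 × 100 = 23.0
Total dependency ratio = (818 + 866) / 3 763 × 100 = 1 684 / 3 763 × 100 = 44.8

Youth dependency ratio: 21.7
Old-age dependency ratio: 23.0
Total dependency ratio: 44.8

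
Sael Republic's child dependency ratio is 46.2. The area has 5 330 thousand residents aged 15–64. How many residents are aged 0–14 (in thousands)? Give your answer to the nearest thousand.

Youth dependency ratio = youth / working-age × 100
46.2 = Y / 5 330 × 100
⇒ 2 462

Aged 0–14: 2 462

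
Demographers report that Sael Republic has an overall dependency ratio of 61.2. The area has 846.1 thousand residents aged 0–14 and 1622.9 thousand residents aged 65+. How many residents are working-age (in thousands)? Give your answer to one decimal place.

Working-age: 4034.3

Total dependency ratio = (youth + elderly) / working-age × 100
61.2 = (846.1 + 1622.9) / W × 100
⇒ 4034.3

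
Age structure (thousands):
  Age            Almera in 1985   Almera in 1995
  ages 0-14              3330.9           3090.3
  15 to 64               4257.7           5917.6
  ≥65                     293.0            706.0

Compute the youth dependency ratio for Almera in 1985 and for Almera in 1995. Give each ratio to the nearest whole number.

Almera in 1985: 3330.9 / 4257.7 × 100 = 78
Almera in 1995: 3090.3 / 5917.6 × 100 = 52

Almera in 1985: 78
Almera in 1995: 52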